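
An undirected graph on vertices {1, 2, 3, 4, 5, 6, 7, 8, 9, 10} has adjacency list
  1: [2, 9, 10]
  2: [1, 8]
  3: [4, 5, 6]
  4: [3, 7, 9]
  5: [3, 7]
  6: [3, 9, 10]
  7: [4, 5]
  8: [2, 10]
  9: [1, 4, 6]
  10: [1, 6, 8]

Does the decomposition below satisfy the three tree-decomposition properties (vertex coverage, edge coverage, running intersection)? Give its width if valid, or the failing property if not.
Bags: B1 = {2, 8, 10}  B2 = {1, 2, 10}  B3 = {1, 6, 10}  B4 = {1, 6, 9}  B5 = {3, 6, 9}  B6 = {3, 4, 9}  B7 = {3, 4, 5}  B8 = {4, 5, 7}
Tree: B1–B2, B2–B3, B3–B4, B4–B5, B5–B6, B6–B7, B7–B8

Checking the three conditions: (i) the bags cover all of {1, 2, 3, 4, 5, 6, 7, 8, 9, 10}; (ii) for each edge, some bag contains both endpoints; (iii) the bags containing any fixed vertex form a subtree. All hold, so the decomposition is valid with width 3 − 1 = 2.

Yes; width 2.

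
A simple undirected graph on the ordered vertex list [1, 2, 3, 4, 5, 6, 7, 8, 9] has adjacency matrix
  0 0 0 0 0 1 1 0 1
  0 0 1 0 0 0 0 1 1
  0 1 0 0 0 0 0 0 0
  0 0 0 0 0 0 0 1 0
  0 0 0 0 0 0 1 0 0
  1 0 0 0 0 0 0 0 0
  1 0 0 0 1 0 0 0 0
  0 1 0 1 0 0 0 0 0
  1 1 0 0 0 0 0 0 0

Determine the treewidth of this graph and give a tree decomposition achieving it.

Every bag has size at most 2, so the width is 2 − 1 = 1 and tw(G) ≤ 1. Any graph with an edge has treewidth ≥ 1, and G has the edge 9–2. The upper and lower bounds meet at 1, so that is the treewidth.

Treewidth 1.
One such decomposition:
Bags: B1 = {2, 9}  B2 = {2, 8}  B3 = {1, 9}  B4 = {4, 8}  B5 = {1, 6}  B6 = {1, 7}  B7 = {2, 3}  B8 = {5, 7}
Tree: B1–B2, B1–B3, B2–B4, B3–B5, B5–B6, B1–B7, B6–B8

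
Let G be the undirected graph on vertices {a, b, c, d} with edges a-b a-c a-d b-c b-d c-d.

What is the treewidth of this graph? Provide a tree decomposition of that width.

Treewidth 3.
One optimal decomposition is:
Bags: B1 = {a, b, c, d}
Tree: (single bag)

With just one bag of size 4, the width is 4 − 1 = 3, so tw(G) ≤ 3. On the other hand G contains the 4-clique {a, b, c, d}. A clique must lie in a single bag of any decomposition, so no decomposition can have width below 3. The upper and lower bounds meet at 3, so that is the treewidth.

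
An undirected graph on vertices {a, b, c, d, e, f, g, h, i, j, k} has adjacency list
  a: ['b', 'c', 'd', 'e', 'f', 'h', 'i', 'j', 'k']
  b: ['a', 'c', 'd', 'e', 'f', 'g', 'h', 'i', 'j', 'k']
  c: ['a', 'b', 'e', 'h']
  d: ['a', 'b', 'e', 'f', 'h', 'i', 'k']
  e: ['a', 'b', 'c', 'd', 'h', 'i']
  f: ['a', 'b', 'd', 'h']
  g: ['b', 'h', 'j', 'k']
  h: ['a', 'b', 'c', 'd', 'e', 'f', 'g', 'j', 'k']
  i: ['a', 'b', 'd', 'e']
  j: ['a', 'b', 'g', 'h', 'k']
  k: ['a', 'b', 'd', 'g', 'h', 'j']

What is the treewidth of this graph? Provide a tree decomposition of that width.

Every bag has size at most 5, so the width is 5 − 1 = 4 and tw(G) ≤ 4. Conversely, {b, g, h, j, k} is a clique of size 5, and the vertices of any clique must share a bag in every tree decomposition; so some bag has ≥ 5 vertices and tw(G) ≥ 4. The upper and lower bounds meet at 4, so that is the treewidth.

Treewidth 4.
One optimal decomposition is:
Bags: B1 = {a, b, h, j, k}  B2 = {b, g, h, j, k}  B3 = {a, b, d, h, k}  B4 = {a, b, d, e, h}  B5 = {a, b, c, e, h}  B6 = {a, b, d, e, i}  B7 = {a, b, d, f, h}
Tree: B1–B2, B1–B3, B3–B4, B4–B5, B4–B6, B4–B7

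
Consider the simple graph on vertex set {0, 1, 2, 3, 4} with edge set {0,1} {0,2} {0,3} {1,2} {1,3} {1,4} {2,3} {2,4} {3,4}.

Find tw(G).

A width-3 tree decomposition is:
Bags: B1 = {1, 2, 3, 4}  B2 = {0, 1, 2, 3}
Tree: B1–B2
Every bag has size at most 4, so the width is 4 − 1 = 3 and tw(G) ≤ 3. On the other hand G contains the 4-clique {0, 1, 2, 3}. A clique must lie in a single bag of any decomposition, so no decomposition can have width below 3. The upper and lower bounds meet at 3, so that is the treewidth.

3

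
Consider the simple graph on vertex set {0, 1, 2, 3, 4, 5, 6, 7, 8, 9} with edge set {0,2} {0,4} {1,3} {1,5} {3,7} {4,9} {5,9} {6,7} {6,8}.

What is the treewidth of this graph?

A width-1 tree decomposition is:
Bags: B1 = {0, 2}  B2 = {0, 4}  B3 = {4, 9}  B4 = {5, 9}  B5 = {1, 5}  B6 = {1, 3}  B7 = {3, 7}  B8 = {6, 7}  B9 = {6, 8}
Tree: B1–B2, B2–B3, B3–B4, B4–B5, B5–B6, B6–B7, B7–B8, B8–B9
The largest bag has 2 vertices, giving width 1; this decomposition certifies tw(G) ≤ 1. Since G has at least one edge (e.g. 2–0), it is not an edgeless graph, so tw(G) ≥ 1. Combining the bounds, tw(G) = 1.

1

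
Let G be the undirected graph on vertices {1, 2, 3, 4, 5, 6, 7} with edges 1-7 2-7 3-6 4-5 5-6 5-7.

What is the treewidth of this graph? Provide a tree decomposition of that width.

Treewidth 1.
One such decomposition:
Bags: B1 = {2, 7}  B2 = {5, 7}  B3 = {4, 5}  B4 = {5, 6}  B5 = {3, 6}  B6 = {1, 7}
Tree: B1–B2, B2–B3, B2–B4, B4–B5, B1–B6

Each bag holds 2 vertices, so the decomposition has width 1, which upper-bounds the treewidth. Any graph with an edge has treewidth ≥ 1, and G has the edge 2–7. Hence tw(G) = 1 exactly.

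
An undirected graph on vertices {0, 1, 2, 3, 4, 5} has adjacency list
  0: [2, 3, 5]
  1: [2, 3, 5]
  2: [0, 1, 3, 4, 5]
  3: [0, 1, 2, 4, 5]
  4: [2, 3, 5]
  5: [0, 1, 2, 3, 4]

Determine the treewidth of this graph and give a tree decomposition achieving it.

Treewidth 3.
One optimal decomposition is:
Bags: B1 = {1, 2, 3, 5}  B2 = {2, 3, 4, 5}  B3 = {0, 2, 3, 5}
Tree: B1–B2, B1–B3

Each bag holds 4 vertices, so the decomposition has width 3, which upper-bounds the treewidth. On the other hand G contains the 4-clique {0, 2, 3, 5}. A clique must lie in a single bag of any decomposition, so no decomposition can have width below 3. Combining the bounds, tw(G) = 3.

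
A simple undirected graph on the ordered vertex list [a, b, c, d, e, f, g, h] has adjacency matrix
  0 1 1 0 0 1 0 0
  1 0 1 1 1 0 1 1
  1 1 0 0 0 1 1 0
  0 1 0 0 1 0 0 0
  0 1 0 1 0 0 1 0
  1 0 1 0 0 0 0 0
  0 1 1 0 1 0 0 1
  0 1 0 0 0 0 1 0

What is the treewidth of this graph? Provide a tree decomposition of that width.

Every bag has size at most 3, so the width is 3 − 1 = 2 and tw(G) ≤ 2. Conversely, {a, c, f} is a clique of size 3, and the vertices of any clique must share a bag in every tree decomposition; so some bag has ≥ 3 vertices and tw(G) ≥ 2. The upper and lower bounds meet at 2, so that is the treewidth.

Treewidth 2.
One such decomposition:
Bags: B1 = {a, b, c}  B2 = {a, c, f}  B3 = {b, c, g}  B4 = {b, e, g}  B5 = {b, g, h}  B6 = {b, d, e}
Tree: B1–B2, B1–B3, B3–B4, B4–B5, B4–B6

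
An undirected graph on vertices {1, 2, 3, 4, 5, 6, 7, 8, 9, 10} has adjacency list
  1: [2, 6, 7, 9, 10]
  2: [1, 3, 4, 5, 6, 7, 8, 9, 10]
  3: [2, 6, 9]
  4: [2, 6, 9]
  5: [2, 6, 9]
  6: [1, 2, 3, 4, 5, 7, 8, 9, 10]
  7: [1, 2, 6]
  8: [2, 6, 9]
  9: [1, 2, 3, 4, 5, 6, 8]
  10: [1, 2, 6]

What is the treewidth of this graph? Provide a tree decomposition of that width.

Every bag has size at most 4, so the width is 4 − 1 = 3 and tw(G) ≤ 3. Conversely, {1, 2, 6, 9} is a clique of size 4, and the vertices of any clique must share a bag in every tree decomposition; so some bag has ≥ 4 vertices and tw(G) ≥ 3. Therefore the treewidth is 3.

Treewidth 3.
Bags: B1 = {2, 3, 6, 9}  B2 = {2, 6, 8, 9}  B3 = {1, 2, 6, 9}  B4 = {2, 4, 6, 9}  B5 = {1, 2, 6, 10}  B6 = {1, 2, 6, 7}  B7 = {2, 5, 6, 9}
Tree: B1–B2, B1–B3, B2–B4, B3–B5, B5–B6, B3–B7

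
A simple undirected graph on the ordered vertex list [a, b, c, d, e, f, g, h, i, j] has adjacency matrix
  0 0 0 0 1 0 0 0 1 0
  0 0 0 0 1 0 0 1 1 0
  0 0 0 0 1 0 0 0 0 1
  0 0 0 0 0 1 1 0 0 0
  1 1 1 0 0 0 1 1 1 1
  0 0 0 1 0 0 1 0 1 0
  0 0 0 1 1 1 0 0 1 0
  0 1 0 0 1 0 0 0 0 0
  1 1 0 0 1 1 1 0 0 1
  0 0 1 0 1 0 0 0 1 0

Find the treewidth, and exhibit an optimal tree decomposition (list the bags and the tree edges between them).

Every bag has size at most 3, so the width is 3 − 1 = 2 and tw(G) ≤ 2. For the lower bound, the 3 vertices {d, f, g} are pairwise adjacent, and any tree decomposition puts a clique entirely inside one bag — forcing width ≥ 2. The upper and lower bounds meet at 2, so that is the treewidth.

Treewidth 2.
One such decomposition:
Bags: B1 = {e, i, j}  B2 = {b, e, i}  B3 = {e, g, i}  B4 = {c, e, j}  B5 = {f, g, i}  B6 = {d, f, g}  B7 = {b, e, h}  B8 = {a, e, i}
Tree: B1–B2, B1–B3, B1–B4, B3–B5, B5–B6, B2–B7, B1–B8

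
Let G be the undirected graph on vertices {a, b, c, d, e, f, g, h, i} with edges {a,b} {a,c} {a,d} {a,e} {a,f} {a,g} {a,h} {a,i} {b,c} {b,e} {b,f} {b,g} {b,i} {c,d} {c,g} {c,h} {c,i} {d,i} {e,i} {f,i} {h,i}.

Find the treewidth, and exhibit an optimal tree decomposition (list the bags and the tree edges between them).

Treewidth 3.
One such decomposition:
Bags: B1 = {a, b, f, i}  B2 = {a, b, c, i}  B3 = {a, c, d, i}  B4 = {a, c, h, i}  B5 = {a, b, e, i}  B6 = {a, b, c, g}
Tree: B1–B2, B2–B3, B3–B4, B1–B5, B2–B6

Each bag holds 4 vertices, so the decomposition has width 3, which upper-bounds the treewidth. For the lower bound, the 4 vertices {a, b, c, g} are pairwise adjacent, and any tree decomposition puts a clique entirely inside one bag — forcing width ≥ 3. The upper and lower bounds meet at 3, so that is the treewidth.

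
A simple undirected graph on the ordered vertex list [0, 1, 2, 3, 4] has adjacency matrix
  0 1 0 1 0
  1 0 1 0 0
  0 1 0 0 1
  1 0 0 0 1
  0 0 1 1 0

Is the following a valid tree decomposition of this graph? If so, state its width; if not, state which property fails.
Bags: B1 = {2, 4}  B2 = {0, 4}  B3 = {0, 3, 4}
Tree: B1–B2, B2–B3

No — vertex 1 appears in no bag.

A tree decomposition must satisfy three properties: every vertex lies in some bag; for every edge, both endpoints lie together in some bag; and for every vertex, the bags containing it form a connected subtree. Here vertex 1 appears in no bag, so the decomposition is invalid.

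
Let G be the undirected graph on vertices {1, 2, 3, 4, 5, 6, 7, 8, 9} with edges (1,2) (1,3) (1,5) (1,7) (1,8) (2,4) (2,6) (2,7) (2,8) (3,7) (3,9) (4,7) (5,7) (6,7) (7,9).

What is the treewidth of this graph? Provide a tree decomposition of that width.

Every bag has size at most 3, so the width is 3 − 1 = 2 and tw(G) ≤ 2. For the lower bound, the 3 vertices {1, 2, 8} are pairwise adjacent, and any tree decomposition puts a clique entirely inside one bag — forcing width ≥ 2. Therefore the treewidth is 2.

Treewidth 2.
One optimal decomposition is:
Bags: B1 = {1, 3, 7}  B2 = {1, 2, 7}  B3 = {2, 6, 7}  B4 = {2, 4, 7}  B5 = {1, 2, 8}  B6 = {3, 7, 9}  B7 = {1, 5, 7}
Tree: B1–B2, B2–B3, B3–B4, B2–B5, B1–B6, B1–B7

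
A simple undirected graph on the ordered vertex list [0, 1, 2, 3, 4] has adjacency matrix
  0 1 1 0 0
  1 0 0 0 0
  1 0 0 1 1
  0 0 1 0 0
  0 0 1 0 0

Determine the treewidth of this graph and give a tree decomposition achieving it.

Treewidth 1.
One such decomposition:
Bags: B1 = {2, 4}  B2 = {0, 2}  B3 = {2, 3}  B4 = {0, 1}
Tree: B1–B2, B2–B3, B2–B4

The largest bag has 2 vertices, giving width 1; this decomposition certifies tw(G) ≤ 1. Any graph with an edge has treewidth ≥ 1, and G has the edge 2–4. Hence tw(G) = 1 exactly.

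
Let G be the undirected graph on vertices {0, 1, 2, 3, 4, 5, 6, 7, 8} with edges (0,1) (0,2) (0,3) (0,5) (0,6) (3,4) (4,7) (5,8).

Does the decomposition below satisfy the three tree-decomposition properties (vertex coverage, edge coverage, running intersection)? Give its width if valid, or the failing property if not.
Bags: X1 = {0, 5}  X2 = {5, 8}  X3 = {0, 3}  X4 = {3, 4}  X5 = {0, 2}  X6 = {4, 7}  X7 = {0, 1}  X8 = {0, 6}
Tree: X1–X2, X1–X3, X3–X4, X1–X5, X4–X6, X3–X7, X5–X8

Vertex coverage: the bags together contain {0, 1, 2, 3, 4, 5, 6, 7, 8}, the full vertex set. Edge coverage: each edge of G has both endpoints in at least one bag. Running intersection: for every vertex, the bags containing it form a connected subtree. All three properties hold, so this is a valid tree decomposition of width max|bag| − 1 = 1, and hence tw(G) ≤ 1.

Yes; width 1.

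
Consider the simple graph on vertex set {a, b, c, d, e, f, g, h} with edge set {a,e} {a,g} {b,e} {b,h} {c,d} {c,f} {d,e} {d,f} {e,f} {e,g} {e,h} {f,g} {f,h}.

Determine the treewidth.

2

A width-2 tree decomposition is:
Bags: B1 = {e, f, g}  B2 = {d, e, f}  B3 = {a, e, g}  B4 = {c, d, f}  B5 = {e, f, h}  B6 = {b, e, h}
Tree: B1–B2, B1–B3, B2–B4, B2–B5, B5–B6
Every bag has size at most 3, so the width is 3 − 1 = 2 and tw(G) ≤ 2. On the other hand G contains the 3-clique {a, e, g}. A clique must lie in a single bag of any decomposition, so no decomposition can have width below 2. Combining the bounds, tw(G) = 2.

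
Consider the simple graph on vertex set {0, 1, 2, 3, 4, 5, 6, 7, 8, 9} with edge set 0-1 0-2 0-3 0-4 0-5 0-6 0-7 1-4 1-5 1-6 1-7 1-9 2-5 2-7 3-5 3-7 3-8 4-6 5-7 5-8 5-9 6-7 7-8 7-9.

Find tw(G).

3

A width-3 tree decomposition is:
Bags: B1 = {0, 1, 5, 7}  B2 = {1, 5, 7, 9}  B3 = {0, 3, 5, 7}  B4 = {0, 1, 6, 7}  B5 = {0, 2, 5, 7}  B6 = {0, 1, 4, 6}  B7 = {3, 5, 7, 8}
Tree: B1–B2, B1–B3, B1–B4, B3–B5, B4–B6, B3–B7
The largest bag has 4 vertices, giving width 3; this decomposition certifies tw(G) ≤ 3. On the other hand G contains the 4-clique {0, 1, 4, 6}. A clique must lie in a single bag of any decomposition, so no decomposition can have width below 3. Therefore the treewidth is 3.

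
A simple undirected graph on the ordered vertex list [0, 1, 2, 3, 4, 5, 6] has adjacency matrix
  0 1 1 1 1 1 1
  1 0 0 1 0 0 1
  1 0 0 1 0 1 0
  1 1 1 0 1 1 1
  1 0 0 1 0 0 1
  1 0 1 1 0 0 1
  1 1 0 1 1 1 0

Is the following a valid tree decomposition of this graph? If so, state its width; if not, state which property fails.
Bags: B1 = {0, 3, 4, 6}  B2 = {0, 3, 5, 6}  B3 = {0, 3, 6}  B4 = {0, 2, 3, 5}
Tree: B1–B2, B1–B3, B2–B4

A tree decomposition must satisfy three properties: every vertex lies in some bag; for every edge, both endpoints lie together in some bag; and for every vertex, the bags containing it form a connected subtree. Here vertex 1 appears in no bag, so the decomposition is invalid.

No — vertex 1 appears in no bag.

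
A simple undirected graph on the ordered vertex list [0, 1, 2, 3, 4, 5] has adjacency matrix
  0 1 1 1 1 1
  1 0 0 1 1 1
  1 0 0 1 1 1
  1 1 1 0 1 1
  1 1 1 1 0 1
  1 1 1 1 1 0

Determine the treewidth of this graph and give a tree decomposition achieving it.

Every bag has size at most 5, so the width is 5 − 1 = 4 and tw(G) ≤ 4. For the lower bound, the 5 vertices {0, 1, 3, 4, 5} are pairwise adjacent, and any tree decomposition puts a clique entirely inside one bag — forcing width ≥ 4. Combining the bounds, tw(G) = 4.

Treewidth 4.
Bags: B1 = {0, 2, 3, 4, 5}  B2 = {0, 1, 3, 4, 5}
Tree: B1–B2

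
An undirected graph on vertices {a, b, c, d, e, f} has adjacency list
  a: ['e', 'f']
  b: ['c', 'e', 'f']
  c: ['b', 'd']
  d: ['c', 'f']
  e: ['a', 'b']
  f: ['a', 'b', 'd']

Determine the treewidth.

2

A width-2 tree decomposition is:
Bags: B1 = {a, b, e}  B2 = {a, b, f}  B3 = {b, c, f}  B4 = {c, d, f}
Tree: B1–B2, B2–B3, B3–B4
Each bag holds 3 vertices, so the decomposition has width 2, which upper-bounds the treewidth. For the lower bound, G contains the cycle e–a–f–b–e, so G is not a forest; only forests have treewidth ≤ 1, hence tw(G) ≥ 2. Therefore the treewidth is 2.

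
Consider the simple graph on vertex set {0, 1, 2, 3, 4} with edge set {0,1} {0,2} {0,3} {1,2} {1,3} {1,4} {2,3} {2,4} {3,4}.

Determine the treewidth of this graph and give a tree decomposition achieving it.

Each bag holds 4 vertices, so the decomposition has width 3, which upper-bounds the treewidth. Conversely, {0, 1, 2, 3} is a clique of size 4, and the vertices of any clique must share a bag in every tree decomposition; so some bag has ≥ 4 vertices and tw(G) ≥ 3. The upper and lower bounds meet at 3, so that is the treewidth.

Treewidth 3.
One optimal decomposition is:
Bags: B1 = {1, 2, 3, 4}  B2 = {0, 1, 2, 3}
Tree: B1–B2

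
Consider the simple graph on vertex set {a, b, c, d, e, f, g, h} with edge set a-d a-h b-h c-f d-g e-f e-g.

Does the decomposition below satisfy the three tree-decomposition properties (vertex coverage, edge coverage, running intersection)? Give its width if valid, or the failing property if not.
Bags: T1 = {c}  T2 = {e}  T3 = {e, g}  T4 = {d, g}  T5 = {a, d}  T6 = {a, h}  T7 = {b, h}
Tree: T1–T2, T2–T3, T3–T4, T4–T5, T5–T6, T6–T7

No — vertex f appears in no bag.

A tree decomposition must satisfy three properties: every vertex lies in some bag; for every edge, both endpoints lie together in some bag; and for every vertex, the bags containing it form a connected subtree. Here vertex f appears in no bag, so the decomposition is invalid.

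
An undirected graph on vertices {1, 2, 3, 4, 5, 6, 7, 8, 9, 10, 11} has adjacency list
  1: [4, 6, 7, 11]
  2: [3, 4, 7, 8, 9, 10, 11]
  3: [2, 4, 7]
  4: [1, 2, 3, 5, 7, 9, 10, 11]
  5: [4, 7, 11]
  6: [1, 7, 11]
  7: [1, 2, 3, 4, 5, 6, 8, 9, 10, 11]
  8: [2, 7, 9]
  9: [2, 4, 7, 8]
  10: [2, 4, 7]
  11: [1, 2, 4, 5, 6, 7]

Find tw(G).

A width-3 tree decomposition is:
Bags: B1 = {2, 4, 7, 11}  B2 = {1, 4, 7, 11}  B3 = {4, 5, 7, 11}  B4 = {2, 4, 7, 9}  B5 = {1, 6, 7, 11}  B6 = {2, 4, 7, 10}  B7 = {2, 7, 8, 9}  B8 = {2, 3, 4, 7}
Tree: B1–B2, B2–B3, B1–B4, B2–B5, B1–B6, B4–B7, B4–B8
The largest bag has 4 vertices, giving width 3; this decomposition certifies tw(G) ≤ 3. On the other hand G contains the 4-clique {2, 7, 8, 9}. A clique must lie in a single bag of any decomposition, so no decomposition can have width below 3. The upper and lower bounds meet at 3, so that is the treewidth.

3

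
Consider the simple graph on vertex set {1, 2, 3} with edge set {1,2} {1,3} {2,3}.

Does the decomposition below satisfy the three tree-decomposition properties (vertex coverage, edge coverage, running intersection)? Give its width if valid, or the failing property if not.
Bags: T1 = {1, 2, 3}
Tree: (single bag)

Checking the three conditions: (i) the bags cover all of {1, 2, 3}; (ii) for each edge, some bag contains both endpoints; (iii) the bags containing any fixed vertex form a subtree. All hold, so the decomposition is valid with width 3 − 1 = 2.

Yes; width 2.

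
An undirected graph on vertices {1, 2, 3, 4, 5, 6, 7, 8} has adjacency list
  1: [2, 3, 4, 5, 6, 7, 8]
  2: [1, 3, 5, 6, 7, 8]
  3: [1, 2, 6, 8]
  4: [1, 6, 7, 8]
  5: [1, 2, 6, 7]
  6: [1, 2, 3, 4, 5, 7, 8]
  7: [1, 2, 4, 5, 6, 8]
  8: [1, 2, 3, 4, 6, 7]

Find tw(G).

A width-4 tree decomposition is:
Bags: B1 = {1, 2, 3, 6, 8}  B2 = {1, 2, 6, 7, 8}  B3 = {1, 4, 6, 7, 8}  B4 = {1, 2, 5, 6, 7}
Tree: B1–B2, B2–B3, B2–B4
The largest bag has 5 vertices, giving width 4; this decomposition certifies tw(G) ≤ 4. On the other hand G contains the 5-clique {1, 2, 3, 6, 8}. A clique must lie in a single bag of any decomposition, so no decomposition can have width below 4. Therefore the treewidth is 4.

4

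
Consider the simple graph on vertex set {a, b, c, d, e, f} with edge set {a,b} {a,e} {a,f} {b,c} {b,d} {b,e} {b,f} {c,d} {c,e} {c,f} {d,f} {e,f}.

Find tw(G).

3

A width-3 tree decomposition is:
Bags: B1 = {b, c, d, f}  B2 = {b, c, e, f}  B3 = {a, b, e, f}
Tree: B1–B2, B2–B3
Each bag holds 4 vertices, so the decomposition has width 3, which upper-bounds the treewidth. For the lower bound, the 4 vertices {b, c, d, f} are pairwise adjacent, and any tree decomposition puts a clique entirely inside one bag — forcing width ≥ 3. The upper and lower bounds meet at 3, so that is the treewidth.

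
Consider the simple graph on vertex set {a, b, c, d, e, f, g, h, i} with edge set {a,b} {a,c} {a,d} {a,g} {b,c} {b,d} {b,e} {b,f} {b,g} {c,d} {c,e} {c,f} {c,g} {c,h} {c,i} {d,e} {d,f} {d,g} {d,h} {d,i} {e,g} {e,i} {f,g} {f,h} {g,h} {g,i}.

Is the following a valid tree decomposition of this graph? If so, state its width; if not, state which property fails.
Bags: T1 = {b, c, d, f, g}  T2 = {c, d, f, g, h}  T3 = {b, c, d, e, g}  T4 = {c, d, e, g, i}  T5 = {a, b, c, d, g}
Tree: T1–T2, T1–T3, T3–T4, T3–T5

Yes; width 4.

Checking the three conditions: (i) the bags cover all of {a, b, c, d, e, f, g, h, i}; (ii) for each edge, some bag contains both endpoints; (iii) the bags containing any fixed vertex form a subtree. All hold, so the decomposition is valid with width 5 − 1 = 4.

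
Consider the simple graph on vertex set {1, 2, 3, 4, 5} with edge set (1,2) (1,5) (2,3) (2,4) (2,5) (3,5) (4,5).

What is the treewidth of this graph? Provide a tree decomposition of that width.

Treewidth 2.
One such decomposition:
Bags: B1 = {2, 4, 5}  B2 = {1, 2, 5}  B3 = {2, 3, 5}
Tree: B1–B2, B1–B3

The largest bag has 3 vertices, giving width 2; this decomposition certifies tw(G) ≤ 2. On the other hand G contains the 3-clique {1, 2, 5}. A clique must lie in a single bag of any decomposition, so no decomposition can have width below 2. The upper and lower bounds meet at 2, so that is the treewidth.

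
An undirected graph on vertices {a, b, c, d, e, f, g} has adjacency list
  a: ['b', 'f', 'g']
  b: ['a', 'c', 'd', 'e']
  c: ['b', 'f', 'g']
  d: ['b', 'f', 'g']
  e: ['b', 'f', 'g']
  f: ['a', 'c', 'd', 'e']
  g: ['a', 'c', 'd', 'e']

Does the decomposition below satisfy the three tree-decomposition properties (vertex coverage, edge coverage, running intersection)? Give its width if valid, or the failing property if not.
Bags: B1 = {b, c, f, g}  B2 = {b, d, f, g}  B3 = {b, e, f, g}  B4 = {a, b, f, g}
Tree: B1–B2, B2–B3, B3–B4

Yes; width 3.

Checking the three conditions: (i) the bags cover all of {a, b, c, d, e, f, g}; (ii) for each edge, some bag contains both endpoints; (iii) the bags containing any fixed vertex form a subtree. All hold, so the decomposition is valid with width 4 − 1 = 3.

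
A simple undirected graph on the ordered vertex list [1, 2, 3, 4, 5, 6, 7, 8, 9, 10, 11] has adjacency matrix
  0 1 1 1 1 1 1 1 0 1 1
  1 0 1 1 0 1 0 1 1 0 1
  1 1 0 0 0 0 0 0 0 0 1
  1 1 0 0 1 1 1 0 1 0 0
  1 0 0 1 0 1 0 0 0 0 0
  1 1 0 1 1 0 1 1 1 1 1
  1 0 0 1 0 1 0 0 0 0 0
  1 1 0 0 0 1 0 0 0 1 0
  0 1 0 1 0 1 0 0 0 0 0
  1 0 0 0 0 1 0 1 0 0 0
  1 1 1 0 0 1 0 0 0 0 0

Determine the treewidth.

A width-3 tree decomposition is:
Bags: B1 = {1, 2, 4, 6}  B2 = {1, 4, 5, 6}  B3 = {1, 2, 6, 11}  B4 = {1, 4, 6, 7}  B5 = {1, 2, 6, 8}  B6 = {1, 6, 8, 10}  B7 = {2, 4, 6, 9}  B8 = {1, 2, 3, 11}
Tree: B1–B2, B1–B3, B1–B4, B3–B5, B5–B6, B1–B7, B3–B8
The largest bag has 4 vertices, giving width 3; this decomposition certifies tw(G) ≤ 3. Conversely, {1, 2, 3, 11} is a clique of size 4, and the vertices of any clique must share a bag in every tree decomposition; so some bag has ≥ 4 vertices and tw(G) ≥ 3. Therefore the treewidth is 3.

3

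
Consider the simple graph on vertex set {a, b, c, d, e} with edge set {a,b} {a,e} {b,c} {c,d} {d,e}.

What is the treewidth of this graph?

A width-2 tree decomposition is:
Bags: B1 = {a, b, e}  B2 = {b, c, e}  B3 = {c, d, e}
Tree: B1–B2, B2–B3
Each bag holds 3 vertices, so the decomposition has width 2, which upper-bounds the treewidth. Since e–a–b–c–d–e is a cycle in G, G is not acyclic. Forests are exactly the graphs of treewidth ≤ 1, so tw(G) ≥ 2. The upper and lower bounds meet at 2, so that is the treewidth.

2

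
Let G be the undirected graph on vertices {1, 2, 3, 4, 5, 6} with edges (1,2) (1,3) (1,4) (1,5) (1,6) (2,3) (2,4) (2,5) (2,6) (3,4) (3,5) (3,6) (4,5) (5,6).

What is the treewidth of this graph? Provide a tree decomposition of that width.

Treewidth 4.
One such decomposition:
Bags: B1 = {1, 2, 3, 4, 5}  B2 = {1, 2, 3, 5, 6}
Tree: B1–B2

Each bag holds 5 vertices, so the decomposition has width 4, which upper-bounds the treewidth. On the other hand G contains the 5-clique {1, 2, 3, 4, 5}. A clique must lie in a single bag of any decomposition, so no decomposition can have width below 4. The upper and lower bounds meet at 4, so that is the treewidth.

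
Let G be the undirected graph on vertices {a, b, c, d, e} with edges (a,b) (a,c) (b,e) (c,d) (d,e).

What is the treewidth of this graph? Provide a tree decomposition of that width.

Treewidth 2.
Bags: B1 = {a, b, c}  B2 = {b, c, d}  B3 = {b, d, e}
Tree: B1–B2, B2–B3

Each bag holds 3 vertices, so the decomposition has width 2, which upper-bounds the treewidth. For the lower bound, G contains the cycle b–a–c–d–e–b, so G is not a forest; only forests have treewidth ≤ 1, hence tw(G) ≥ 2. Therefore the treewidth is 2.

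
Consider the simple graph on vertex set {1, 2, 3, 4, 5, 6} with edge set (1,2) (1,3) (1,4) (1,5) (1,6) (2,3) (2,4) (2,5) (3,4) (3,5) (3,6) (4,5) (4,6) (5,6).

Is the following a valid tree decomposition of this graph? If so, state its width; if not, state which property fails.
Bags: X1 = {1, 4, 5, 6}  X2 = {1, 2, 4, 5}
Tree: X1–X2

No — vertex 3 appears in no bag.

A tree decomposition must satisfy three properties: every vertex lies in some bag; for every edge, both endpoints lie together in some bag; and for every vertex, the bags containing it form a connected subtree. Here vertex 3 appears in no bag, so the decomposition is invalid.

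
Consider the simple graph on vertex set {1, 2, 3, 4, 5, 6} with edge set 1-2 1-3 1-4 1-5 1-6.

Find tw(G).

A width-1 tree decomposition is:
Bags: B1 = {1, 4}  B2 = {1, 3}  B3 = {1, 2}  B4 = {1, 5}  B5 = {1, 6}
Tree: B1–B2, B1–B3, B1–B4, B4–B5
Each bag holds 2 vertices, so the decomposition has width 1, which upper-bounds the treewidth. G has an edge, so its treewidth is at least 1. Therefore the treewidth is 1.

1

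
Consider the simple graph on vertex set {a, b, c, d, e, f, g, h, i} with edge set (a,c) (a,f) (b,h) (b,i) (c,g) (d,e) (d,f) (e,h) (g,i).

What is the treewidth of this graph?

A width-2 tree decomposition is:
Bags: B1 = {d, e, f}  B2 = {a, e, f}  B3 = {a, c, e}  B4 = {c, e, g}  B5 = {e, g, i}  B6 = {b, e, i}  B7 = {b, e, h}
Tree: B1–B2, B2–B3, B3–B4, B4–B5, B5–B6, B6–B7
Every bag has size at most 3, so the width is 3 − 1 = 2 and tw(G) ≤ 2. Since e–d–f–a–c–g–i–b–h–e is a cycle in G, G is not acyclic. Forests are exactly the graphs of treewidth ≤ 1, so tw(G) ≥ 2. Therefore the treewidth is 2.

2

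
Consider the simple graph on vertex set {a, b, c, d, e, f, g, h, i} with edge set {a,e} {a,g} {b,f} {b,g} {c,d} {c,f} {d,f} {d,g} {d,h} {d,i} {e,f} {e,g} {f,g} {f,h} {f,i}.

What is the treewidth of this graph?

A width-2 tree decomposition is:
Bags: B1 = {d, f, g}  B2 = {e, f, g}  B3 = {d, f, i}  B4 = {b, f, g}  B5 = {c, d, f}  B6 = {a, e, g}  B7 = {d, f, h}
Tree: B1–B2, B1–B3, B2–B4, B3–B5, B2–B6, B5–B7
Every bag has size at most 3, so the width is 3 − 1 = 2 and tw(G) ≤ 2. On the other hand G contains the 3-clique {a, e, g}. A clique must lie in a single bag of any decomposition, so no decomposition can have width below 2. Hence tw(G) = 2 exactly.

2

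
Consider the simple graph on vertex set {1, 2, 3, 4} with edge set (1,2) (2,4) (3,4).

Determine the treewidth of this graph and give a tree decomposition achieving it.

Every bag has size at most 2, so the width is 2 − 1 = 1 and tw(G) ≤ 1. G has an edge, so its treewidth is at least 1. Combining the bounds, tw(G) = 1.

Treewidth 1.
One optimal decomposition is:
Bags: B1 = {2, 4}  B2 = {3, 4}  B3 = {1, 2}
Tree: B1–B2, B1–B3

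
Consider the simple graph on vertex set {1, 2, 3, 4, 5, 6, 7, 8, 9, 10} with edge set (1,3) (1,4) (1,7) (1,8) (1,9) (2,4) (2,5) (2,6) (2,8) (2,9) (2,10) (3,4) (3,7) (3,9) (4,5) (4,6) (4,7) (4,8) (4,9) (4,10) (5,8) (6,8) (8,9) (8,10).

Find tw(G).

3

A width-3 tree decomposition is:
Bags: B1 = {2, 4, 8, 9}  B2 = {2, 4, 6, 8}  B3 = {2, 4, 8, 10}  B4 = {1, 4, 8, 9}  B5 = {2, 4, 5, 8}  B6 = {1, 3, 4, 9}  B7 = {1, 3, 4, 7}
Tree: B1–B2, B1–B3, B1–B4, B1–B5, B4–B6, B6–B7
Every bag has size at most 4, so the width is 4 − 1 = 3 and tw(G) ≤ 3. For the lower bound, the 4 vertices {1, 4, 8, 9} are pairwise adjacent, and any tree decomposition puts a clique entirely inside one bag — forcing width ≥ 3. Combining the bounds, tw(G) = 3.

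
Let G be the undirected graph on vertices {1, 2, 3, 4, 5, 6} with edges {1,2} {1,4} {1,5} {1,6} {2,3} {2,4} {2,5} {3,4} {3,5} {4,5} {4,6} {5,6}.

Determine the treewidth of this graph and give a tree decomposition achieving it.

Treewidth 3.
One optimal decomposition is:
Bags: B1 = {1, 2, 4, 5}  B2 = {1, 4, 5, 6}  B3 = {2, 3, 4, 5}
Tree: B1–B2, B1–B3

The largest bag has 4 vertices, giving width 3; this decomposition certifies tw(G) ≤ 3. For the lower bound, the 4 vertices {1, 2, 4, 5} are pairwise adjacent, and any tree decomposition puts a clique entirely inside one bag — forcing width ≥ 3. Combining the bounds, tw(G) = 3.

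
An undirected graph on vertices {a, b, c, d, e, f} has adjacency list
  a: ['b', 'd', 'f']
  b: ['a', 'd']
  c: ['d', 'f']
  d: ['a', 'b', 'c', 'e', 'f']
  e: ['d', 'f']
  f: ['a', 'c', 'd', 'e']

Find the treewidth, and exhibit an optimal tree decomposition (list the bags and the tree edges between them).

Treewidth 2.
One such decomposition:
Bags: B1 = {a, d, f}  B2 = {a, b, d}  B3 = {d, e, f}  B4 = {c, d, f}
Tree: B1–B2, B1–B3, B3–B4

The largest bag has 3 vertices, giving width 2; this decomposition certifies tw(G) ≤ 2. On the other hand G contains the 3-clique {d, e, f}. A clique must lie in a single bag of any decomposition, so no decomposition can have width below 2. The upper and lower bounds meet at 2, so that is the treewidth.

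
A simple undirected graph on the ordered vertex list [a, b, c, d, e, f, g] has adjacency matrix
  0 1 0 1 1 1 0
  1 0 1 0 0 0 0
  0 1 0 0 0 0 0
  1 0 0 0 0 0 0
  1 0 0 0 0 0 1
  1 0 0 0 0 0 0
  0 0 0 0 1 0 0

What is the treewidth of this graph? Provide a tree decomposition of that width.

Every bag has size at most 2, so the width is 2 − 1 = 1 and tw(G) ≤ 1. Since G has at least one edge (e.g. a–d), it is not an edgeless graph, so tw(G) ≥ 1. Combining the bounds, tw(G) = 1.

Treewidth 1.
Bags: B1 = {a, d}  B2 = {a, b}  B3 = {a, e}  B4 = {e, g}  B5 = {a, f}  B6 = {b, c}
Tree: B1–B2, B2–B3, B3–B4, B1–B5, B2–B6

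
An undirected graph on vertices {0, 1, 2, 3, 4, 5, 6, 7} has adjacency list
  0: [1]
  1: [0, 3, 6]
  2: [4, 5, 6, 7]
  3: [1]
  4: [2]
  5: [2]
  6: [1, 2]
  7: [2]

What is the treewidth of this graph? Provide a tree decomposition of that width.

The largest bag has 2 vertices, giving width 1; this decomposition certifies tw(G) ≤ 1. G has an edge, so its treewidth is at least 1. Therefore the treewidth is 1.

Treewidth 1.
Bags: B1 = {0, 1}  B2 = {1, 6}  B3 = {2, 6}  B4 = {2, 7}  B5 = {2, 4}  B6 = {1, 3}  B7 = {2, 5}
Tree: B1–B2, B2–B3, B3–B4, B4–B5, B2–B6, B4–B7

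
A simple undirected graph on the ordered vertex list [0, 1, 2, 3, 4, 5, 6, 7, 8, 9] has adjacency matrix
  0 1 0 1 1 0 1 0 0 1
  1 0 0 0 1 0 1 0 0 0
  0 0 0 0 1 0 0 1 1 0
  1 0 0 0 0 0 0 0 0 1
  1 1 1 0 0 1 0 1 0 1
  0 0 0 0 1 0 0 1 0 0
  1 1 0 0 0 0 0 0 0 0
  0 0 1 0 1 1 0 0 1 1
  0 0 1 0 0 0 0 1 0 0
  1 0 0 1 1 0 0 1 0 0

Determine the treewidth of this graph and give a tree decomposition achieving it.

Treewidth 2.
One optimal decomposition is:
Bags: B1 = {4, 7, 9}  B2 = {0, 4, 9}  B3 = {0, 1, 4}  B4 = {2, 4, 7}  B5 = {0, 1, 6}  B6 = {2, 7, 8}  B7 = {4, 5, 7}  B8 = {0, 3, 9}
Tree: B1–B2, B2–B3, B1–B4, B3–B5, B4–B6, B1–B7, B2–B8

The largest bag has 3 vertices, giving width 2; this decomposition certifies tw(G) ≤ 2. On the other hand G contains the 3-clique {2, 7, 8}. A clique must lie in a single bag of any decomposition, so no decomposition can have width below 2. The upper and lower bounds meet at 2, so that is the treewidth.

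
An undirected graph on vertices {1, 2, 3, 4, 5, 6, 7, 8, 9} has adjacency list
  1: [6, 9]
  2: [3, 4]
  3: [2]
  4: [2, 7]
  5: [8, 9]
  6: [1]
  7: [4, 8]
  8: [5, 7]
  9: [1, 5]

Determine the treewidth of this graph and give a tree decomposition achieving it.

Treewidth 1.
One optimal decomposition is:
Bags: B1 = {1, 6}  B2 = {1, 9}  B3 = {5, 9}  B4 = {5, 8}  B5 = {7, 8}  B6 = {4, 7}  B7 = {2, 4}  B8 = {2, 3}
Tree: B1–B2, B2–B3, B3–B4, B4–B5, B5–B6, B6–B7, B7–B8

Each bag holds 2 vertices, so the decomposition has width 1, which upper-bounds the treewidth. Since G has at least one edge (e.g. 6–1), it is not an edgeless graph, so tw(G) ≥ 1. Hence tw(G) = 1 exactly.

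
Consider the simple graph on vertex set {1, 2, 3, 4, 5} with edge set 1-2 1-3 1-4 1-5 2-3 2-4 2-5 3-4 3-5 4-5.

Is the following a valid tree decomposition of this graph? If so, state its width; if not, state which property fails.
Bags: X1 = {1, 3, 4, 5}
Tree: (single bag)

No — vertex 2 appears in no bag.

A tree decomposition must satisfy three properties: every vertex lies in some bag; for every edge, both endpoints lie together in some bag; and for every vertex, the bags containing it form a connected subtree. Here vertex 2 appears in no bag, so the decomposition is invalid.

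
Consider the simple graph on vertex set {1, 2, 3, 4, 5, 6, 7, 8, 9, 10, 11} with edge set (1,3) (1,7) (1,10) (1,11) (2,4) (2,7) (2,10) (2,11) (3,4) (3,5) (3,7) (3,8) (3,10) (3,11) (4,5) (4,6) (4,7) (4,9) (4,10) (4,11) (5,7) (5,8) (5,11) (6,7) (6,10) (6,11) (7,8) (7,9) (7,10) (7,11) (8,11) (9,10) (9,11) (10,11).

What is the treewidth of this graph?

4

A width-4 tree decomposition is:
Bags: B1 = {3, 4, 7, 10, 11}  B2 = {1, 3, 7, 10, 11}  B3 = {3, 4, 5, 7, 11}  B4 = {3, 5, 7, 8, 11}  B5 = {4, 6, 7, 10, 11}  B6 = {2, 4, 7, 10, 11}  B7 = {4, 7, 9, 10, 11}
Tree: B1–B2, B1–B3, B3–B4, B1–B5, B5–B6, B1–B7
The largest bag has 5 vertices, giving width 4; this decomposition certifies tw(G) ≤ 4. On the other hand G contains the 5-clique {3, 5, 7, 8, 11}. A clique must lie in a single bag of any decomposition, so no decomposition can have width below 4. Therefore the treewidth is 4.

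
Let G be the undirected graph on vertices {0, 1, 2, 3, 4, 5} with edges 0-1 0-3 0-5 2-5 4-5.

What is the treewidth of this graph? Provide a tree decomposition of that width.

Treewidth 1.
Bags: B1 = {0, 5}  B2 = {2, 5}  B3 = {0, 3}  B4 = {0, 1}  B5 = {4, 5}
Tree: B1–B2, B1–B3, B1–B4, B1–B5

Every bag has size at most 2, so the width is 2 − 1 = 1 and tw(G) ≤ 1. Any graph with an edge has treewidth ≥ 1, and G has the edge 0–5. Therefore the treewidth is 1.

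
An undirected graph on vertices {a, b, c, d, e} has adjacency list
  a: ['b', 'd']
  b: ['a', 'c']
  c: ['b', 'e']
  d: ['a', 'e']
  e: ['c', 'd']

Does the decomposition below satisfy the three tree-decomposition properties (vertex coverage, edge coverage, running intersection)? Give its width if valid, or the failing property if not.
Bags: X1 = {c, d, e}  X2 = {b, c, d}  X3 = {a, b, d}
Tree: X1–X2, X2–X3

Yes; width 2.

Every vertex of G appears in some bag (union = {a, b, c, d, e}); every edge is covered by a bag; and for each vertex v the set of bags containing v is connected in the bag tree. The decomposition is therefore valid. The largest bag has 3 vertices, so the width is 2.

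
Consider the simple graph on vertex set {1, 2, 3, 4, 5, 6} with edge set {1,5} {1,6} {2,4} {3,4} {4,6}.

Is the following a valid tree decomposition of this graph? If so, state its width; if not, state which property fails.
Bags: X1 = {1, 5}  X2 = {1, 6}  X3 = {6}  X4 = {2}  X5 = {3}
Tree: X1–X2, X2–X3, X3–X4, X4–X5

A tree decomposition must satisfy three properties: every vertex lies in some bag; for every edge, both endpoints lie together in some bag; and for every vertex, the bags containing it form a connected subtree. Here vertex 4 appears in no bag, so the decomposition is invalid.

No — vertex 4 appears in no bag.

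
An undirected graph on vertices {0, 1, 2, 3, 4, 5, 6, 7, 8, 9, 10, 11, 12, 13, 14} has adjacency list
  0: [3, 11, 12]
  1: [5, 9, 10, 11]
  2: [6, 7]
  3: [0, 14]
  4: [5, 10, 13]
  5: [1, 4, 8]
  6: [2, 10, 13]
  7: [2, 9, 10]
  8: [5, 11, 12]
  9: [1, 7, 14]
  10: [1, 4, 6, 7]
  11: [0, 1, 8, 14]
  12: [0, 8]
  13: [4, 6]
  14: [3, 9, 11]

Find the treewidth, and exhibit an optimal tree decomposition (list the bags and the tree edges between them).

Treewidth 3.
One such decomposition:
Bags: B1 = {0, 3, 12, 14}  B2 = {0, 11, 12, 14}  B3 = {8, 11, 12, 14}  B4 = {8, 9, 11, 14}  B5 = {1, 8, 9, 11}  B6 = {1, 5, 8, 9}  B7 = {1, 5, 7, 9}  B8 = {1, 5, 7, 10}  B9 = {4, 5, 7, 10}  B10 = {2, 4, 7, 10}  B11 = {2, 4, 6, 10}  B12 = {2, 4, 6, 13}
Tree: B1–B2, B2–B3, B3–B4, B4–B5, B5–B6, B6–B7, B7–B8, B8–B9, B9–B10, B10–B11, B11–B12

The largest bag has 4 vertices, giving width 3; this decomposition certifies tw(G) ≤ 3. For the lower bound: the 4 vertex sets {0,3,12}, {14}, {11}, {1,5,8,9} are disjoint, each induces a connected subgraph, and every pair is joined by at least one edge of G. Contracting each set to a single vertex therefore yields K_{4} as a minor, and since treewidth is minor-monotone, tw(G) ≥ tw(K_{4}) = 3. Therefore the treewidth is 3.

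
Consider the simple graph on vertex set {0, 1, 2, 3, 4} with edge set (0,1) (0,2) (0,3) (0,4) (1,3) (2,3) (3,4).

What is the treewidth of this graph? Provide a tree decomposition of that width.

The largest bag has 3 vertices, giving width 2; this decomposition certifies tw(G) ≤ 2. On the other hand G contains the 3-clique {0, 1, 3}. A clique must lie in a single bag of any decomposition, so no decomposition can have width below 2. Combining the bounds, tw(G) = 2.

Treewidth 2.
Bags: B1 = {0, 1, 3}  B2 = {0, 3, 4}  B3 = {0, 2, 3}
Tree: B1–B2, B2–B3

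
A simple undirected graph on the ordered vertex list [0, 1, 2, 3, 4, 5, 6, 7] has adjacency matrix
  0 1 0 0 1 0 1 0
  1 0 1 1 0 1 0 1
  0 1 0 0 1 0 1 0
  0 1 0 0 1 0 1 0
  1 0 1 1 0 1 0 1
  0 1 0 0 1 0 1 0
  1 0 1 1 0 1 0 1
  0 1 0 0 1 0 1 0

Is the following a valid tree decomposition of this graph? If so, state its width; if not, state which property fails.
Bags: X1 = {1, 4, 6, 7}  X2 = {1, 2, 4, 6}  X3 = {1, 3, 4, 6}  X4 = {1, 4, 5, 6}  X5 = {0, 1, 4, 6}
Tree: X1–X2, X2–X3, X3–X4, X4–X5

Yes; width 3.

Vertex coverage: the bags together contain {0, 1, 2, 3, 4, 5, 6, 7}, the full vertex set. Edge coverage: each edge of G has both endpoints in at least one bag. Running intersection: for every vertex, the bags containing it form a connected subtree. All three properties hold, so this is a valid tree decomposition of width max|bag| − 1 = 3, and hence tw(G) ≤ 3.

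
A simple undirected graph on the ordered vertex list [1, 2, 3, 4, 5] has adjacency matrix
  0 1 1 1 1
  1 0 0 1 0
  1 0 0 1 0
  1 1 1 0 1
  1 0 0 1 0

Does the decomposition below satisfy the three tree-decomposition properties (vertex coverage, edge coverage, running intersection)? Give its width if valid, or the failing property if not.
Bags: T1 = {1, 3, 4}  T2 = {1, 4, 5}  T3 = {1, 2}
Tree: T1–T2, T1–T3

No — edge (4,2) lies in no bag.

A tree decomposition must satisfy three properties: every vertex lies in some bag; for every edge, both endpoints lie together in some bag; and for every vertex, the bags containing it form a connected subtree. Here edge (4,2) lies in no bag, so the decomposition is invalid.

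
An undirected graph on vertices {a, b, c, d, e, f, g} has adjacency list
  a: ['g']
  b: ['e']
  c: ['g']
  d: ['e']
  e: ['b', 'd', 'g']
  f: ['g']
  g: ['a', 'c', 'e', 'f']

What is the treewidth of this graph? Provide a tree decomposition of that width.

Treewidth 1.
Bags: B1 = {b, e}  B2 = {d, e}  B3 = {e, g}  B4 = {c, g}  B5 = {a, g}  B6 = {f, g}
Tree: B1–B2, B2–B3, B3–B4, B4–B5, B4–B6

Every bag has size at most 2, so the width is 2 − 1 = 1 and tw(G) ≤ 1. Since G has at least one edge (e.g. b–e), it is not an edgeless graph, so tw(G) ≥ 1. Hence tw(G) = 1 exactly.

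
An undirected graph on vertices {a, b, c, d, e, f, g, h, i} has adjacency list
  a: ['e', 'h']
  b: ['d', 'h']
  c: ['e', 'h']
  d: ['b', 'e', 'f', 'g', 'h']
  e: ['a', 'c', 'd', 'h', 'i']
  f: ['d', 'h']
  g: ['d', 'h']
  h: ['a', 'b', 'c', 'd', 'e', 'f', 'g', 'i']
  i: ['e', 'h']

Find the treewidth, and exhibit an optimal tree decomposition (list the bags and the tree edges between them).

Each bag holds 3 vertices, so the decomposition has width 2, which upper-bounds the treewidth. Conversely, {d, g, h} is a clique of size 3, and the vertices of any clique must share a bag in every tree decomposition; so some bag has ≥ 3 vertices and tw(G) ≥ 2. Combining the bounds, tw(G) = 2.

Treewidth 2.
Bags: B1 = {b, d, h}  B2 = {d, e, h}  B3 = {c, e, h}  B4 = {d, f, h}  B5 = {e, h, i}  B6 = {d, g, h}  B7 = {a, e, h}
Tree: B1–B2, B2–B3, B2–B4, B3–B5, B4–B6, B3–B7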